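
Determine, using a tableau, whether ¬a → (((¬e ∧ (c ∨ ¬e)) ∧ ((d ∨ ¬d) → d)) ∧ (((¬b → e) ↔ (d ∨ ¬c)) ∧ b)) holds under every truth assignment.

Not valid

Assume the negation and expand:
Initial set: {¬(¬a → (((¬e ∧ (c ∨ ¬e)) ∧ ((d ∨ ¬d) → d)) ∧ (((¬b → e) ↔ (d ∨ ¬c)) ∧ b)))}.
¬(¬a → (((¬e ∧ (c ∨ ¬e)) ∧ ((d ∨ ¬d) → d)) ∧ (((¬b → e) ↔ (d ∨ ¬c)) ∧ b))): α-rule — add ¬a, ¬(((¬e ∧ (c ∨ ¬e)) ∧ ((d ∨ ¬d) → d)) ∧ (((¬b → e) ↔ (d ∨ ¬c)) ∧ b)).
¬(((¬e ∧ (c ∨ ¬e)) ∧ ((d ∨ ¬d) → d)) ∧ (((¬b → e) ↔ (d ∨ ¬c)) ∧ b)): β-rule — branch into ¬((¬e ∧ (c ∨ ¬e)) ∧ ((d ∨ ¬d) → d))  //  ¬(((¬b → e) ↔ (d ∨ ¬c)) ∧ b).
  branch 1 (add ¬((¬e ∧ (c ∨ ¬e)) ∧ ((d ∨ ¬d) → d))):
    ¬((¬e ∧ (c ∨ ¬e)) ∧ ((d ∨ ¬d) → d)): β-rule — branch into ¬(¬e ∧ (c ∨ ¬e))  //  ¬((d ∨ ¬d) → d).
      branch 1.1 (add ¬(¬e ∧ (c ∨ ¬e))):
        ¬(¬e ∧ (c ∨ ¬e)): β-rule — branch into ¬¬e  //  ¬(c ∨ ¬e).
          branch 1.1.1 (add ¬¬e):
            ○ open, literals {a=false, e=true}.
          branch 1.1.2 (add ¬(c ∨ ¬e)):
            ¬(c ∨ ¬e): α-rule — add ¬c, ¬¬e.
            ○ open, literals {a=false, c=false, e=true}.
      branch 1.2 (add ¬((d ∨ ¬d) → d)):
        ¬((d ∨ ¬d) → d): α-rule — add (d ∨ ¬d), ¬d.
        (d ∨ ¬d): β-rule — branch into d  //  ¬d.
          branch 1.2.1 (add d):
            × closes — contains both d and ¬d.
          branch 1.2.2 (add ¬d):
            ○ open, literals {a=false, d=false}.
  branch 2 (add ¬(((¬b → e) ↔ (d ∨ ¬c)) ∧ b)):
    ¬(((¬b → e) ↔ (d ∨ ¬c)) ∧ b): β-rule — branch into ¬((¬b → e) ↔ (d ∨ ¬c))  //  ¬b.
      branch 2.1 (add ¬((¬b → e) ↔ (d ∨ ¬c))):
        ¬((¬b → e) ↔ (d ∨ ¬c)): β-rule — branch into (¬b → e), ¬(d ∨ ¬c)  //  ¬(¬b → e), (d ∨ ¬c).
          branch 2.1.1 (add (¬b → e), ¬(d ∨ ¬c)):
            ¬(d ∨ ¬c): α-rule — add ¬d, ¬¬c.
            (¬b → e): β-rule — branch into ¬¬b  //  e.
              branch 2.1.1.1 (add ¬¬b):
                ○ open, literals {a=false, b=true, c=true, d=false}.
              branch 2.1.1.2 (add e):
                ○ open, literals {a=false, c=true, d=false, e=true}.
          branch 2.1.2 (add ¬(¬b → e), (d ∨ ¬c)):
            ¬(¬b → e): α-rule — add ¬b, ¬e.
            (d ∨ ¬c): β-rule — branch into d  //  ¬c.
              branch 2.1.2.1 (add d):
                ○ open, literals {a=false, b=false, d=true, e=false}.
              branch 2.1.2.2 (add ¬c):
                ○ open, literals {a=false, b=false, c=false, e=false}.
      branch 2.2 (add ¬b):
        ○ open, literals {a=false, b=false}.
1 branch closed, 8 open.
An open branch gives a countermodel: a=false, e=true (unmentioned atoms arbitrary); under it the original formula is false.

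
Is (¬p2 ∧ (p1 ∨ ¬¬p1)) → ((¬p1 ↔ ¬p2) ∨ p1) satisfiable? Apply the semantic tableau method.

Satisfiable

Initial set: {((¬p2 ∧ (p1 ∨ ¬¬p1)) → ((¬p1 ↔ ¬p2) ∨ p1))}.
((¬p2 ∧ (p1 ∨ ¬¬p1)) → ((¬p1 ↔ ¬p2) ∨ p1)): β-rule — branch into ¬(¬p2 ∧ (p1 ∨ ¬¬p1))  //  ((¬p1 ↔ ¬p2) ∨ p1).
  branch 1 (add ¬(¬p2 ∧ (p1 ∨ ¬¬p1))):
    ¬(¬p2 ∧ (p1 ∨ ¬¬p1)): β-rule — branch into ¬¬p2  //  ¬(p1 ∨ ¬¬p1).
      branch 1.1 (add ¬¬p2):
        ○ open, literals {p2=true}.
      branch 1.2 (add ¬(p1 ∨ ¬¬p1)):
        ¬(p1 ∨ ¬¬p1): α-rule — add ¬p1, ¬¬¬p1.
        ¬¬¬p1: drop double negation, giving ¬p1.
        ○ open, literals {p1=false}.
  branch 2 (add ((¬p1 ↔ ¬p2) ∨ p1)):
    ((¬p1 ↔ ¬p2) ∨ p1): β-rule — branch into (¬p1 ↔ ¬p2)  //  p1.
      branch 2.1 (add (¬p1 ↔ ¬p2)):
        (¬p1 ↔ ¬p2): β-rule — branch into ¬p1, ¬p2  //  ¬¬p1, ¬¬p2.
          branch 2.1.1 (add ¬p1, ¬p2):
            ○ open, literals {p1=false, p2=false}.
          branch 2.1.2 (add ¬¬p1, ¬¬p2):
            ○ open, literals {p1=true, p2=true}.
      branch 2.2 (add p1):
        ○ open, literals {p1=true}.
0 branches closed, 5 open.
An open branch gives a satisfying assignment: p2=true.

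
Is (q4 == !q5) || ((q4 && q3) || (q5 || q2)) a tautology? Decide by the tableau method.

Not valid

Assume the negation and expand:
Initial set: {F ((q4 == !q5) || ((q4 && q3) || (q5 || q2)))}.
F ((q4 == !q5) || ((q4 && q3) || (q5 || q2))): α-rule — add F (q4 == !q5), F ((q4 && q3) || (q5 || q2)).
F ((q4 && q3) || (q5 || q2)): α-rule — add F (q4 && q3), F (q5 || q2).
F (q5 || q2): α-rule — add F q5, F q2.
F (q4 == !q5): β-rule — branch into T q4, F !q5  //  F q4, T !q5.
  branch 1 (add T q4, F !q5):
    × closes — contains both q5 and !q5.
  branch 2 (add F q4, T !q5):
    F (q4 && q3): β-rule — branch into F q4  //  F q3.
      branch 2.1 (add F q4):
        ○ open, literals {q2=false, q4=false, q5=false}.
      branch 2.2 (add F q3):
        ○ open, literals {q2=false, q3=false, q4=false, q5=false}.
1 branch closed, 2 open.
An open branch gives a countermodel: q2=false, q4=false, q5=false (unmentioned atoms arbitrary); under it the original formula is false.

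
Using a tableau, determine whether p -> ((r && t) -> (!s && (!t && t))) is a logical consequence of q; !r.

Initial set: {q; !r; !(p -> ((r && t) -> (!s && (!t && t))))}.
!(p -> ((r && t) -> (!s && (!t && t)))): α-rule — add p, !((r && t) -> (!s && (!t && t))).
!((r && t) -> (!s && (!t && t))): α-rule — add (r && t), !(!s && (!t && t)).
(r && t): α-rule — add r, t.
× closes — contains both r and !r.
All 1 branch closes.
Every branch closed, so the premises entail the conclusion.

Yes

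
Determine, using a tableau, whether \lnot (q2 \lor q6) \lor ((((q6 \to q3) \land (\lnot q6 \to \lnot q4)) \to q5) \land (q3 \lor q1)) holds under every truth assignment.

Not valid

Assume the negation and expand:
Initial set: {\lnot (\lnot (q2 \lor q6) \lor ((((q6 \to q3) \land (\lnot q6 \to \lnot q4)) \to q5) \land (q3 \lor q1)))}.
\lnot (\lnot (q2 \lor q6) \lor ((((q6 \to q3) \land (\lnot q6 \to \lnot q4)) \to q5) \land (q3 \lor q1))): α-rule — add \lnot \lnot (q2 \lor q6), \lnot ((((q6 \to q3) \land (\lnot q6 \to \lnot q4)) \to q5) \land (q3 \lor q1)).
\lnot \lnot (q2 \lor q6): β-rule — branch into q2  //  q6.
  branch 1 (add q2):
    \lnot ((((q6 \to q3) \land (\lnot q6 \to \lnot q4)) \to q5) \land (q3 \lor q1)): β-rule — branch into \lnot (((q6 \to q3) \land (\lnot q6 \to \lnot q4)) \to q5)  //  \lnot (q3 \lor q1).
      branch 1.1 (add \lnot (((q6 \to q3) \land (\lnot q6 \to \lnot q4)) \to q5)):
        \lnot (((q6 \to q3) \land (\lnot q6 \to \lnot q4)) \to q5): α-rule — add ((q6 \to q3) \land (\lnot q6 \to \lnot q4)), \lnot q5.
        ((q6 \to q3) \land (\lnot q6 \to \lnot q4)): α-rule — add (q6 \to q3), (\lnot q6 \to \lnot q4).
        (q6 \to q3): β-rule — branch into \lnot q6  //  q3.
          branch 1.1.1 (add \lnot q6):
            (\lnot q6 \to \lnot q4): β-rule — branch into \lnot \lnot q6  //  \lnot q4.
              branch 1.1.1.1 (add \lnot \lnot q6):
                × closes — contains both q6 and \lnot q6.
              branch 1.1.1.2 (add \lnot q4):
                ○ open, literals {q2=T, q4=F, q5=F, q6=F}.
          branch 1.1.2 (add q3):
            (\lnot q6 \to \lnot q4): β-rule — branch into \lnot \lnot q6  //  \lnot q4.
              branch 1.1.2.1 (add \lnot \lnot q6):
                ○ open, literals {q2=T, q3=T, q5=F, q6=T}.
              branch 1.1.2.2 (add \lnot q4):
                ○ open, literals {q2=T, q3=T, q4=F, q5=F}.
      branch 1.2 (add \lnot (q3 \lor q1)):
        \lnot (q3 \lor q1): α-rule — add \lnot q3, \lnot q1.
        ○ open, literals {q1=F, q2=T, q3=F}.
  branch 2 (add q6):
    \lnot ((((q6 \to q3) \land (\lnot q6 \to \lnot q4)) \to q5) \land (q3 \lor q1)): β-rule — branch into \lnot (((q6 \to q3) \land (\lnot q6 \to \lnot q4)) \to q5)  //  \lnot (q3 \lor q1).
      branch 2.1 (add \lnot (((q6 \to q3) \land (\lnot q6 \to \lnot q4)) \to q5)):
        \lnot (((q6 \to q3) \land (\lnot q6 \to \lnot q4)) \to q5): α-rule — add ((q6 \to q3) \land (\lnot q6 \to \lnot q4)), \lnot q5.
        ((q6 \to q3) \land (\lnot q6 \to \lnot q4)): α-rule — add (q6 \to q3), (\lnot q6 \to \lnot q4).
        (q6 \to q3): β-rule — branch into \lnot q6  //  q3.
          branch 2.1.1 (add \lnot q6):
            × closes — contains both q6 and \lnot q6.
          branch 2.1.2 (add q3):
            (\lnot q6 \to \lnot q4): β-rule — branch into \lnot \lnot q6  //  \lnot q4.
              branch 2.1.2.1 (add \lnot \lnot q6):
                ○ open, literals {q3=T, q5=F, q6=T}.
              branch 2.1.2.2 (add \lnot q4):
                ○ open, literals {q3=T, q4=F, q5=F, q6=T}.
      branch 2.2 (add \lnot (q3 \lor q1)):
        \lnot (q3 \lor q1): α-rule — add \lnot q3, \lnot q1.
        ○ open, literals {q1=F, q3=F, q6=T}.
2 branches closed, 7 open.
An open branch gives a countermodel: q2=T, q4=F, q5=F, q6=F (unmentioned atoms arbitrary); under it the original formula is false.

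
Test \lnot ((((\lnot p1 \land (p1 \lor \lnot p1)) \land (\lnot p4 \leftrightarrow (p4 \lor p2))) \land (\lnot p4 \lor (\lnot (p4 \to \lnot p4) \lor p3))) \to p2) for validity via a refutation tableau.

Assume the negation and expand:
Initial set: {\lnot \lnot ((((\lnot p1 \land (p1 \lor \lnot p1)) \land (\lnot p4 \leftrightarrow (p4 \lor p2))) \land (\lnot p4 \lor (\lnot (p4 \to \lnot p4) \lor p3))) \to p2)}.
\lnot \lnot ((((\lnot p1 \land (p1 \lor \lnot p1)) \land (\lnot p4 \leftrightarrow (p4 \lor p2))) \land (\lnot p4 \lor (\lnot (p4 \to \lnot p4) \lor p3))) \to p2): β-rule — branch into \lnot (((\lnot p1 \land (p1 \lor \lnot p1)) \land (\lnot p4 \leftrightarrow (p4 \lor p2))) \land (\lnot p4 \lor (\lnot (p4 \to \lnot p4) \lor p3)))  //  p2.
  branch 1 (add \lnot (((\lnot p1 \land (p1 \lor \lnot p1)) \land (\lnot p4 \leftrightarrow (p4 \lor p2))) \land (\lnot p4 \lor (\lnot (p4 \to \lnot p4) \lor p3)))):
    \lnot (((\lnot p1 \land (p1 \lor \lnot p1)) \land (\lnot p4 \leftrightarrow (p4 \lor p2))) \land (\lnot p4 \lor (\lnot (p4 \to \lnot p4) \lor p3))): β-rule — branch into \lnot ((\lnot p1 \land (p1 \lor \lnot p1)) \land (\lnot p4 \leftrightarrow (p4 \lor p2)))  //  \lnot (\lnot p4 \lor (\lnot (p4 \to \lnot p4) \lor p3)).
      branch 1.1 (add \lnot ((\lnot p1 \land (p1 \lor \lnot p1)) \land (\lnot p4 \leftrightarrow (p4 \lor p2)))):
        \lnot ((\lnot p1 \land (p1 \lor \lnot p1)) \land (\lnot p4 \leftrightarrow (p4 \lor p2))): β-rule — branch into \lnot (\lnot p1 \land (p1 \lor \lnot p1))  //  \lnot (\lnot p4 \leftrightarrow (p4 \lor p2)).
          branch 1.1.1 (add \lnot (\lnot p1 \land (p1 \lor \lnot p1))):
            \lnot (\lnot p1 \land (p1 \lor \lnot p1)): β-rule — branch into \lnot \lnot p1  //  \lnot (p1 \lor \lnot p1).
              branch 1.1.1.1 (add \lnot \lnot p1):
                ○ open, literals {p1=T}.
              branch 1.1.1.2 (add \lnot (p1 \lor \lnot p1)):
                \lnot (p1 \lor \lnot p1): α-rule — add \lnot p1, \lnot \lnot p1.
                × closes — contains both p1 and \lnot p1.
          branch 1.1.2 (add \lnot (\lnot p4 \leftrightarrow (p4 \lor p2))):
            \lnot (\lnot p4 \leftrightarrow (p4 \lor p2)): β-rule — branch into \lnot p4, \lnot (p4 \lor p2)  //  \lnot \lnot p4, (p4 \lor p2).
              branch 1.1.2.1 (add \lnot p4, \lnot (p4 \lor p2)):
                \lnot (p4 \lor p2): α-rule — add \lnot p4, \lnot p2.
                ○ open, literals {p2=F, p4=F}.
              branch 1.1.2.2 (add \lnot \lnot p4, (p4 \lor p2)):
                (p4 \lor p2): β-rule — branch into p4  //  p2.
                  branch 1.1.2.2.1 (add p4):
                    ○ open, literals {p4=T}.
                  branch 1.1.2.2.2 (add p2):
                    ○ open, literals {p2=T, p4=T}.
      branch 1.2 (add \lnot (\lnot p4 \lor (\lnot (p4 \to \lnot p4) \lor p3))):
        \lnot (\lnot p4 \lor (\lnot (p4 \to \lnot p4) \lor p3)): α-rule — add \lnot \lnot p4, \lnot (\lnot (p4 \to \lnot p4) \lor p3).
        \lnot (\lnot (p4 \to \lnot p4) \lor p3): α-rule — add \lnot \lnot (p4 \to \lnot p4), \lnot p3.
        \lnot \lnot (p4 \to \lnot p4): β-rule — branch into \lnot p4  //  \lnot p4.
          branch 1.2.1 (add \lnot p4):
            × closes — contains both p4 and \lnot p4.
          branch 1.2.2 (add \lnot p4):
            × closes — contains both p4 and \lnot p4.
  branch 2 (add p2):
    ○ open, literals {p2=T}.
3 branches closed, 5 open.
An open branch gives a countermodel: p1=T (unmentioned atoms arbitrary); under it the original formula is false.

Not valid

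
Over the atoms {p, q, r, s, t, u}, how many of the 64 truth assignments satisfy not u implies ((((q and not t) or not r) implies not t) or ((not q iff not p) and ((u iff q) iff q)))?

Initial set: {(not u implies ((((q and not t) or not r) implies not t) or ((not q iff not p) and ((u iff q) iff q))))}.
(not u implies ((((q and not t) or not r) implies not t) or ((not q iff not p) and ((u iff q) iff q)))): β-rule — branch into not not u  //  ((((q and not t) or not r) implies not t) or ((not q iff not p) and ((u iff q) iff q))).
  branch 1 (add not not u):
    ○ open, literals {u=1}.
  branch 2 (add ((((q and not t) or not r) implies not t) or ((not q iff not p) and ((u iff q) iff q)))):
    ((((q and not t) or not r) implies not t) or ((not q iff not p) and ((u iff q) iff q))): β-rule — branch into (((q and not t) or not r) implies not t)  //  ((not q iff not p) and ((u iff q) iff q)).
      branch 2.1 (add (((q and not t) or not r) implies not t)):
        (((q and not t) or not r) implies not t): β-rule — branch into not ((q and not t) or not r)  //  not t.
          branch 2.1.1 (add not ((q and not t) or not r)):
            not ((q and not t) or not r): α-rule — add not (q and not t), not not r.
            not (q and not t): β-rule — branch into not q  //  not not t.
              branch 2.1.1.1 (add not q):
                ○ open, literals {q=0, r=1}.
              branch 2.1.1.2 (add not not t):
                ○ open, literals {r=1, t=1}.
          branch 2.1.2 (add not t):
            ○ open, literals {t=0}.
      branch 2.2 (add ((not q iff not p) and ((u iff q) iff q))):
        ((not q iff not p) and ((u iff q) iff q)): α-rule — add (not q iff not p), ((u iff q) iff q).
        (not q iff not p): β-rule — branch into not q, not p  //  not not q, not not p.
          branch 2.2.1 (add not q, not p):
            ((u iff q) iff q): β-rule — branch into (u iff q), q  //  not (u iff q), not q.
              branch 2.2.1.1 (add (u iff q), q):
                × closes — contains both q and not q.
              branch 2.2.1.2 (add not (u iff q), not q):
                not (u iff q): β-rule — branch into u, not q  //  not u, q.
                  branch 2.2.1.2.1 (add u, not q):
                    ○ open, literals {p=0, q=0, u=1}.
                  branch 2.2.1.2.2 (add not u, q):
                    × closes — contains both q and not q.
          branch 2.2.2 (add not not q, not not p):
            ((u iff q) iff q): β-rule — branch into (u iff q), q  //  not (u iff q), not q.
              branch 2.2.2.1 (add (u iff q), q):
                (u iff q): β-rule — branch into u, q  //  not u, not q.
                  branch 2.2.2.1.1 (add u, q):
                    ○ open, literals {p=1, q=1, u=1}.
                  branch 2.2.2.1.2 (add not u, not q):
                    × closes — contains both q and not q.
              branch 2.2.2.2 (add not (u iff q), not q):
                × closes — contains both q and not q.
4 branches closed, 6 open.
Each open branch fixes some atoms; the unmentioned ones are free. Counting distinct full assignments: branch {u=1} (p, q, r, s, t) contributes 32 new; branch {q=0, r=1} (p, s, t, u) contributes 8 new; branch {r=1, t=1} (p, q, s, u) contributes 4 new; branch {t=0} (p, q, r, s, u) contributes 12 new; branch {p=0, q=0, u=1} (r, s, t) contributes 0 new; branch {p=1, q=1, u=1} (r, s, t) contributes 0 new. Total: 56.

56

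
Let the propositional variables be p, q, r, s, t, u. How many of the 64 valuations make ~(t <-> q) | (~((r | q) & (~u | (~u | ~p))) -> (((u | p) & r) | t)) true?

Initial set: {(~(t <-> q) | (~((r | q) & (~u | (~u | ~p))) -> (((u | p) & r) | t)))}.
(~(t <-> q) | (~((r | q) & (~u | (~u | ~p))) -> (((u | p) & r) | t))): β-rule — branch into ~(t <-> q)  //  (~((r | q) & (~u | (~u | ~p))) -> (((u | p) & r) | t)).
  branch 1 (add ~(t <-> q)):
    ~(t <-> q): β-rule — branch into t, ~q  //  ~t, q.
      branch 1.1 (add t, ~q):
        ○ open, literals {q=0, t=1}.
      branch 1.2 (add ~t, q):
        ○ open, literals {q=1, t=0}.
  branch 2 (add (~((r | q) & (~u | (~u | ~p))) -> (((u | p) & r) | t))):
    (~((r | q) & (~u | (~u | ~p))) -> (((u | p) & r) | t)): β-rule — branch into ~~((r | q) & (~u | (~u | ~p)))  //  (((u | p) & r) | t).
      branch 2.1 (add ~~((r | q) & (~u | (~u | ~p)))):
        ~~((r | q) & (~u | (~u | ~p))): α-rule — add (r | q), (~u | (~u | ~p)).
        (r | q): β-rule — branch into r  //  q.
          branch 2.1.1 (add r):
            (~u | (~u | ~p)): β-rule — branch into ~u  //  (~u | ~p).
              branch 2.1.1.1 (add ~u):
                ○ open, literals {r=1, u=0}.
              branch 2.1.1.2 (add (~u | ~p)):
                (~u | ~p): β-rule — branch into ~u  //  ~p.
                  branch 2.1.1.2.1 (add ~u):
                    ○ open, literals {r=1, u=0}.
                  branch 2.1.1.2.2 (add ~p):
                    ○ open, literals {p=0, r=1}.
          branch 2.1.2 (add q):
            (~u | (~u | ~p)): β-rule — branch into ~u  //  (~u | ~p).
              branch 2.1.2.1 (add ~u):
                ○ open, literals {q=1, u=0}.
              branch 2.1.2.2 (add (~u | ~p)):
                (~u | ~p): β-rule — branch into ~u  //  ~p.
                  branch 2.1.2.2.1 (add ~u):
                    ○ open, literals {q=1, u=0}.
                  branch 2.1.2.2.2 (add ~p):
                    ○ open, literals {p=0, q=1}.
      branch 2.2 (add (((u | p) & r) | t)):
        (((u | p) & r) | t): β-rule — branch into ((u | p) & r)  //  t.
          branch 2.2.1 (add ((u | p) & r)):
            ((u | p) & r): α-rule — add (u | p), r.
            (u | p): β-rule — branch into u  //  p.
              branch 2.2.1.1 (add u):
                ○ open, literals {r=1, u=1}.
              branch 2.2.1.2 (add p):
                ○ open, literals {p=1, r=1}.
          branch 2.2.2 (add t):
            ○ open, literals {t=1}.
0 branches closed, 11 open.
Each open branch fixes some atoms; the unmentioned ones are free. Counting distinct full assignments: branch {q=0, t=1} (p, r, s, u) contributes 16 new; branch {q=1, t=0} (p, r, s, u) contributes 16 new; branch {r=1, u=0} (p, q, s, t) contributes 8 new; branch {r=1, u=0} (p, q, s, t) contributes 0 new; branch {p=0, r=1} (q, s, t, u) contributes 4 new; branch {q=1, u=0} (p, r, s, t) contributes 4 new; branch {q=1, u=0} (p, r, s, t) contributes 0 new; branch {p=0, q=1} (r, s, t, u) contributes 2 new; branch {r=1, u=1} (p, q, s, t) contributes 4 new; branch {p=1, r=1} (q, s, t, u) contributes 0 new; branch {t=1} (p, q, r, s, u) contributes 2 new. Total: 56.

56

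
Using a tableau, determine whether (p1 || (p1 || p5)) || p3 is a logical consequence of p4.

No

Initial set: {T p4; F ((p1 || (p1 || p5)) || p3)}.
F ((p1 || (p1 || p5)) || p3): α-rule — add F (p1 || (p1 || p5)), F p3.
F (p1 || (p1 || p5)): α-rule — add F p1, F (p1 || p5).
F (p1 || p5): α-rule — add F p1, F p5.
○ open, literals {p1=F, p3=F, p4=T, p5=F}.
0 branches closed, 1 open.
An open branch gives a countermodel: p1=F, p3=F, p4=T, p5=F (unmentioned atoms arbitrary); the premises hold there but the conclusion fails.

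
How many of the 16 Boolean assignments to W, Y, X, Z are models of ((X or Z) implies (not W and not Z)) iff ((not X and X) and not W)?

Initial set: {(((X or Z) implies (not W and not Z)) iff ((not X and X) and not W))}.
(((X or Z) implies (not W and not Z)) iff ((not X and X) and not W)): β-rule — branch into ((X or Z) implies (not W and not Z)), ((not X and X) and not W)  //  not ((X or Z) implies (not W and not Z)), not ((not X and X) and not W).
  branch 1 (add ((X or Z) implies (not W and not Z)), ((not X and X) and not W)):
    ((not X and X) and not W): α-rule — add (not X and X), not W.
    (not X and X): α-rule — add not X, X.
    × closes — contains both X and not X.
  branch 2 (add not ((X or Z) implies (not W and not Z)), not ((not X and X) and not W)):
    not ((X or Z) implies (not W and not Z)): α-rule — add (X or Z), not (not W and not Z).
    not ((not X and X) and not W): β-rule — branch into not (not X and X)  //  not not W.
      branch 2.1 (add not (not X and X)):
        (X or Z): β-rule — branch into X  //  Z.
          branch 2.1.1 (add X):
            not (not W and not Z): β-rule — branch into not not W  //  not not Z.
              branch 2.1.1.1 (add not not W):
                not (not X and X): β-rule — branch into not not X  //  not X.
                  branch 2.1.1.1.1 (add not not X):
                    ○ open, literals {W=T, X=T}.
                  branch 2.1.1.1.2 (add not X):
                    × closes — contains both X and not X.
              branch 2.1.1.2 (add not not Z):
                not (not X and X): β-rule — branch into not not X  //  not X.
                  branch 2.1.1.2.1 (add not not X):
                    ○ open, literals {X=T, Z=T}.
                  branch 2.1.1.2.2 (add not X):
                    × closes — contains both X and not X.
          branch 2.1.2 (add Z):
            not (not W and not Z): β-rule — branch into not not W  //  not not Z.
              branch 2.1.2.1 (add not not W):
                not (not X and X): β-rule — branch into not not X  //  not X.
                  branch 2.1.2.1.1 (add not not X):
                    ○ open, literals {W=T, X=T, Z=T}.
                  branch 2.1.2.1.2 (add not X):
                    ○ open, literals {W=T, X=F, Z=T}.
              branch 2.1.2.2 (add not not Z):
                not (not X and X): β-rule — branch into not not X  //  not X.
                  branch 2.1.2.2.1 (add not not X):
                    ○ open, literals {X=T, Z=T}.
                  branch 2.1.2.2.2 (add not X):
                    ○ open, literals {X=F, Z=T}.
      branch 2.2 (add not not W):
        (X or Z): β-rule — branch into X  //  Z.
          branch 2.2.1 (add X):
            not (not W and not Z): β-rule — branch into not not W  //  not not Z.
              branch 2.2.1.1 (add not not W):
                ○ open, literals {W=T, X=T}.
              branch 2.2.1.2 (add not not Z):
                ○ open, literals {W=T, X=T, Z=T}.
          branch 2.2.2 (add Z):
            not (not W and not Z): β-rule — branch into not not W  //  not not Z.
              branch 2.2.2.1 (add not not W):
                ○ open, literals {W=T, Z=T}.
              branch 2.2.2.2 (add not not Z):
                ○ open, literals {W=T, Z=T}.
3 branches closed, 10 open.
Each open branch fixes some atoms; the unmentioned ones are free. Counting distinct full assignments: branch {W=T, X=T} (Y, Z) contributes 4 new; branch {X=T, Z=T} (W, Y) contributes 2 new; branch {W=T, X=T, Z=T} (Y) contributes 0 new; branch {W=T, X=F, Z=T} (Y) contributes 2 new; branch {X=T, Z=T} (W, Y) contributes 0 new; branch {X=F, Z=T} (W, Y) contributes 2 new; branch {W=T, X=T} (Y, Z) contributes 0 new; branch {W=T, X=T, Z=T} (Y) contributes 0 new; branch {W=T, Z=T} (Y, X) contributes 0 new; branch {W=T, Z=T} (Y, X) contributes 0 new. Total: 10.

10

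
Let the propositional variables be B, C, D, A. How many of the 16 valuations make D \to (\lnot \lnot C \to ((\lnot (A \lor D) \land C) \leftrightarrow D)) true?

Initial set: {(D \to (\lnot \lnot C \to ((\lnot (A \lor D) \land C) \leftrightarrow D)))}.
(D \to (\lnot \lnot C \to ((\lnot (A \lor D) \land C) \leftrightarrow D))): β-rule — branch into \lnot D  //  (\lnot \lnot C \to ((\lnot (A \lor D) \land C) \leftrightarrow D)).
  branch 1 (add \lnot D):
    ○ open, literals {D=F}.
  branch 2 (add (\lnot \lnot C \to ((\lnot (A \lor D) \land C) \leftrightarrow D))):
    (\lnot \lnot C \to ((\lnot (A \lor D) \land C) \leftrightarrow D)): β-rule — branch into \lnot \lnot \lnot C  //  ((\lnot (A \lor D) \land C) \leftrightarrow D).
      branch 2.1 (add \lnot \lnot \lnot C):
        \lnot \lnot \lnot C: drop double negation, giving \lnot C.
        ○ open, literals {C=F}.
      branch 2.2 (add ((\lnot (A \lor D) \land C) \leftrightarrow D)):
        ((\lnot (A \lor D) \land C) \leftrightarrow D): β-rule — branch into (\lnot (A \lor D) \land C), D  //  \lnot (\lnot (A \lor D) \land C), \lnot D.
          branch 2.2.1 (add (\lnot (A \lor D) \land C), D):
            (\lnot (A \lor D) \land C): α-rule — add \lnot (A \lor D), C.
            \lnot (A \lor D): α-rule — add \lnot A, \lnot D.
            × closes — contains both D and \lnot D.
          branch 2.2.2 (add \lnot (\lnot (A \lor D) \land C), \lnot D):
            \lnot (\lnot (A \lor D) \land C): β-rule — branch into \lnot \lnot (A \lor D)  //  \lnot C.
              branch 2.2.2.1 (add \lnot \lnot (A \lor D)):
                \lnot \lnot (A \lor D): β-rule — branch into A  //  D.
                  branch 2.2.2.1.1 (add A):
                    ○ open, literals {A=T, D=F}.
                  branch 2.2.2.1.2 (add D):
                    × closes — contains both D and \lnot D.
              branch 2.2.2.2 (add \lnot C):
                ○ open, literals {C=F, D=F}.
2 branches closed, 4 open.
Each open branch fixes some atoms; the unmentioned ones are free. Counting distinct full assignments: branch {D=F} (B, C, A) contributes 8 new; branch {C=F} (B, D, A) contributes 4 new; branch {A=T, D=F} (B, C) contributes 0 new; branch {C=F, D=F} (B, A) contributes 0 new. Total: 12.

12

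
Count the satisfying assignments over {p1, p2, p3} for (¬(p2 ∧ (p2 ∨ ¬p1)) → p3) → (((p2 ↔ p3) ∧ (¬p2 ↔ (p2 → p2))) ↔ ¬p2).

Initial set: {T ((¬(p2 ∧ (p2 ∨ ¬p1)) → p3) → (((p2 ↔ p3) ∧ (¬p2 ↔ (p2 → p2))) ↔ ¬p2))}.
T ((¬(p2 ∧ (p2 ∨ ¬p1)) → p3) → (((p2 ↔ p3) ∧ (¬p2 ↔ (p2 → p2))) ↔ ¬p2)): β-rule — branch into F (¬(p2 ∧ (p2 ∨ ¬p1)) → p3)  //  T (((p2 ↔ p3) ∧ (¬p2 ↔ (p2 → p2))) ↔ ¬p2).
  branch 1 (add F (¬(p2 ∧ (p2 ∨ ¬p1)) → p3)):
    F (¬(p2 ∧ (p2 ∨ ¬p1)) → p3): α-rule — add T ¬(p2 ∧ (p2 ∨ ¬p1)), F p3.
    T ¬(p2 ∧ (p2 ∨ ¬p1)): β-rule — branch into F p2  //  F (p2 ∨ ¬p1).
      branch 1.1 (add F p2):
        ○ open, literals {p2=0, p3=0}.
      branch 1.2 (add F (p2 ∨ ¬p1)):
        F (p2 ∨ ¬p1): α-rule — add F p2, F ¬p1.
        ○ open, literals {p1=1, p2=0, p3=0}.
  branch 2 (add T (((p2 ↔ p3) ∧ (¬p2 ↔ (p2 → p2))) ↔ ¬p2)):
    T (((p2 ↔ p3) ∧ (¬p2 ↔ (p2 → p2))) ↔ ¬p2): β-rule — branch into T ((p2 ↔ p3) ∧ (¬p2 ↔ (p2 → p2))), T ¬p2  //  F ((p2 ↔ p3) ∧ (¬p2 ↔ (p2 → p2))), F ¬p2.
      branch 2.1 (add T ((p2 ↔ p3) ∧ (¬p2 ↔ (p2 → p2))), T ¬p2):
        T ((p2 ↔ p3) ∧ (¬p2 ↔ (p2 → p2))): α-rule — add T (p2 ↔ p3), T (¬p2 ↔ (p2 → p2)).
        T (p2 ↔ p3): β-rule — branch into T p2, T p3  //  F p2, F p3.
          branch 2.1.1 (add T p2, T p3):
            × closes — contains both p2 and ¬p2.
          branch 2.1.2 (add F p2, F p3):
            T (¬p2 ↔ (p2 → p2)): β-rule — branch into T ¬p2, T (p2 → p2)  //  F ¬p2, F (p2 → p2).
              branch 2.1.2.1 (add T ¬p2, T (p2 → p2)):
                T (p2 → p2): β-rule — branch into F p2  //  T p2.
                  branch 2.1.2.1.1 (add F p2):
                    ○ open, literals {p2=0, p3=0}.
                  branch 2.1.2.1.2 (add T p2):
                    × closes — contains both p2 and ¬p2.
              branch 2.1.2.2 (add F ¬p2, F (p2 → p2)):
                × closes — contains both p2 and ¬p2.
      branch 2.2 (add F ((p2 ↔ p3) ∧ (¬p2 ↔ (p2 → p2))), F ¬p2):
        F ((p2 ↔ p3) ∧ (¬p2 ↔ (p2 → p2))): β-rule — branch into F (p2 ↔ p3)  //  F (¬p2 ↔ (p2 → p2)).
          branch 2.2.1 (add F (p2 ↔ p3)):
            F (p2 ↔ p3): β-rule — branch into T p2, F p3  //  F p2, T p3.
              branch 2.2.1.1 (add T p2, F p3):
                ○ open, literals {p2=1, p3=0}.
              branch 2.2.1.2 (add F p2, T p3):
                × closes — contains both p2 and ¬p2.
          branch 2.2.2 (add F (¬p2 ↔ (p2 → p2))):
            F (¬p2 ↔ (p2 → p2)): β-rule — branch into T ¬p2, F (p2 → p2)  //  F ¬p2, T (p2 → p2).
              branch 2.2.2.1 (add T ¬p2, F (p2 → p2)):
                × closes — contains both p2 and ¬p2.
              branch 2.2.2.2 (add F ¬p2, T (p2 → p2)):
                T (p2 → p2): β-rule — branch into F p2  //  T p2.
                  branch 2.2.2.2.1 (add F p2):
                    × closes — contains both p2 and ¬p2.
                  branch 2.2.2.2.2 (add T p2):
                    ○ open, literals {p2=1}.
6 branches closed, 5 open.
Each open branch fixes some atoms; the unmentioned ones are free. Counting distinct full assignments: branch {p2=0, p3=0} (p1) contributes 2 new; branch {p1=1, p2=0, p3=0} (none free) contributes 0 new; branch {p2=0, p3=0} (p1) contributes 0 new; branch {p2=1, p3=0} (p1) contributes 2 new; branch {p2=1} (p1, p3) contributes 2 new. Total: 6.

6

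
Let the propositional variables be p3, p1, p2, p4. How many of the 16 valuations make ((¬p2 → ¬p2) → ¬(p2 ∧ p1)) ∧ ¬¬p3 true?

Initial set: {(((¬p2 → ¬p2) → ¬(p2 ∧ p1)) ∧ ¬¬p3)}.
(((¬p2 → ¬p2) → ¬(p2 ∧ p1)) ∧ ¬¬p3): α-rule — add ((¬p2 → ¬p2) → ¬(p2 ∧ p1)), ¬¬p3.
¬¬p3: drop double negation, giving p3.
((¬p2 → ¬p2) → ¬(p2 ∧ p1)): β-rule — branch into ¬(¬p2 → ¬p2)  //  ¬(p2 ∧ p1).
  branch 1 (add ¬(¬p2 → ¬p2)):
    ¬(¬p2 → ¬p2): α-rule — add ¬p2, ¬¬p2.
    × closes — contains both p2 and ¬p2.
  branch 2 (add ¬(p2 ∧ p1)):
    ¬(p2 ∧ p1): β-rule — branch into ¬p2  //  ¬p1.
      branch 2.1 (add ¬p2):
        ○ open, literals {p2=F, p3=T}.
      branch 2.2 (add ¬p1):
        ○ open, literals {p1=F, p3=T}.
1 branch closed, 2 open.
Each open branch fixes some atoms; the unmentioned ones are free. Counting distinct full assignments: branch {p2=F, p3=T} (p1, p4) contributes 4 new; branch {p1=F, p3=T} (p2, p4) contributes 2 new. Total: 6.

6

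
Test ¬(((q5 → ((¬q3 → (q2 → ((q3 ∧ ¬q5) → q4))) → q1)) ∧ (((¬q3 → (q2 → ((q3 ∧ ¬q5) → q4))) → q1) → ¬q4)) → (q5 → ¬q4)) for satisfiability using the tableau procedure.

Unsatisfiable

Initial set: {T ¬(((q5 → ((¬q3 → (q2 → ((q3 ∧ ¬q5) → q4))) → q1)) ∧ (((¬q3 → (q2 → ((q3 ∧ ¬q5) → q4))) → q1) → ¬q4)) → (q5 → ¬q4))}.
T ¬(((q5 → ((¬q3 → (q2 → ((q3 ∧ ¬q5) → q4))) → q1)) ∧ (((¬q3 → (q2 → ((q3 ∧ ¬q5) → q4))) → q1) → ¬q4)) → (q5 → ¬q4)): α-rule — add T ((q5 → ((¬q3 → (q2 → ((q3 ∧ ¬q5) → q4))) → q1)) ∧ (((¬q3 → (q2 → ((q3 ∧ ¬q5) → q4))) → q1) → ¬q4)), F (q5 → ¬q4).
T ((q5 → ((¬q3 → (q2 → ((q3 ∧ ¬q5) → q4))) → q1)) ∧ (((¬q3 → (q2 → ((q3 ∧ ¬q5) → q4))) → q1) → ¬q4)): α-rule — add T (q5 → ((¬q3 → (q2 → ((q3 ∧ ¬q5) → q4))) → q1)), T (((¬q3 → (q2 → ((q3 ∧ ¬q5) → q4))) → q1) → ¬q4).
F (q5 → ¬q4): α-rule — add T q5, F ¬q4.
T (q5 → ((¬q3 → (q2 → ((q3 ∧ ¬q5) → q4))) → q1)): β-rule — branch into F q5  //  T ((¬q3 → (q2 → ((q3 ∧ ¬q5) → q4))) → q1).
  branch 1 (add F q5):
    × closes — contains both q5 and ¬q5.
  branch 2 (add T ((¬q3 → (q2 → ((q3 ∧ ¬q5) → q4))) → q1)):
    T (((¬q3 → (q2 → ((q3 ∧ ¬q5) → q4))) → q1) → ¬q4): β-rule — branch into F ((¬q3 → (q2 → ((q3 ∧ ¬q5) → q4))) → q1)  //  T ¬q4.
      branch 2.1 (add F ((¬q3 → (q2 → ((q3 ∧ ¬q5) → q4))) → q1)):
        F ((¬q3 → (q2 → ((q3 ∧ ¬q5) → q4))) → q1): α-rule — add T (¬q3 → (q2 → ((q3 ∧ ¬q5) → q4))), F q1.
        T ((¬q3 → (q2 → ((q3 ∧ ¬q5) → q4))) → q1): β-rule — branch into F (¬q3 → (q2 → ((q3 ∧ ¬q5) → q4)))  //  T q1.
          branch 2.1.1 (add F (¬q3 → (q2 → ((q3 ∧ ¬q5) → q4)))):
            F (¬q3 → (q2 → ((q3 ∧ ¬q5) → q4))): α-rule — add T ¬q3, F (q2 → ((q3 ∧ ¬q5) → q4)).
            F (q2 → ((q3 ∧ ¬q5) → q4)): α-rule — add T q2, F ((q3 ∧ ¬q5) → q4).
            F ((q3 ∧ ¬q5) → q4): α-rule — add T (q3 ∧ ¬q5), F q4.
            × closes — contains both q4 and ¬q4.
          branch 2.1.2 (add T q1):
            × closes — contains both q1 and ¬q1.
      branch 2.2 (add T ¬q4):
        × closes — contains both q4 and ¬q4.
All 4 branches close.
Every branch closed; the formula is unsatisfiable.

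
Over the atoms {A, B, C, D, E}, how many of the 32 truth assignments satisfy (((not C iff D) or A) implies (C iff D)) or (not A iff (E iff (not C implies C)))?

Initial set: {((((not C iff D) or A) implies (C iff D)) or (not A iff (E iff (not C implies C))))}.
((((not C iff D) or A) implies (C iff D)) or (not A iff (E iff (not C implies C)))): β-rule — branch into (((not C iff D) or A) implies (C iff D))  //  (not A iff (E iff (not C implies C))).
  branch 1 (add (((not C iff D) or A) implies (C iff D))):
    (((not C iff D) or A) implies (C iff D)): β-rule — branch into not ((not C iff D) or A)  //  (C iff D).
      branch 1.1 (add not ((not C iff D) or A)):
        not ((not C iff D) or A): α-rule — add not (not C iff D), not A.
        not (not C iff D): β-rule — branch into not C, not D  //  not not C, D.
          branch 1.1.1 (add not C, not D):
            ○ open, literals {A=0, C=0, D=0}.
          branch 1.1.2 (add not not C, D):
            ○ open, literals {A=0, C=1, D=1}.
      branch 1.2 (add (C iff D)):
        (C iff D): β-rule — branch into C, D  //  not C, not D.
          branch 1.2.1 (add C, D):
            ○ open, literals {C=1, D=1}.
          branch 1.2.2 (add not C, not D):
            ○ open, literals {C=0, D=0}.
  branch 2 (add (not A iff (E iff (not C implies C)))):
    (not A iff (E iff (not C implies C))): β-rule — branch into not A, (E iff (not C implies C))  //  not not A, not (E iff (not C implies C)).
      branch 2.1 (add not A, (E iff (not C implies C))):
        (E iff (not C implies C)): β-rule — branch into E, (not C implies C)  //  not E, not (not C implies C).
          branch 2.1.1 (add E, (not C implies C)):
            (not C implies C): β-rule — branch into not not C  //  C.
              branch 2.1.1.1 (add not not C):
                ○ open, literals {A=0, C=1, E=1}.
              branch 2.1.1.2 (add C):
                ○ open, literals {A=0, C=1, E=1}.
          branch 2.1.2 (add not E, not (not C implies C)):
            not (not C implies C): α-rule — add not C, not C.
            ○ open, literals {A=0, C=0, E=0}.
      branch 2.2 (add not not A, not (E iff (not C implies C))):
        not (E iff (not C implies C)): β-rule — branch into E, not (not C implies C)  //  not E, (not C implies C).
          branch 2.2.1 (add E, not (not C implies C)):
            not (not C implies C): α-rule — add not C, not C.
            ○ open, literals {A=1, C=0, E=1}.
          branch 2.2.2 (add not E, (not C implies C)):
            (not C implies C): β-rule — branch into not not C  //  C.
              branch 2.2.2.1 (add not not C):
                ○ open, literals {A=1, C=1, E=0}.
              branch 2.2.2.2 (add C):
                ○ open, literals {A=1, C=1, E=0}.
0 branches closed, 10 open.
Each open branch fixes some atoms; the unmentioned ones are free. Counting distinct full assignments: branch {A=0, C=0, D=0} (B, E) contributes 4 new; branch {A=0, C=1, D=1} (B, E) contributes 4 new; branch {C=1, D=1} (A, B, E) contributes 4 new; branch {C=0, D=0} (A, B, E) contributes 4 new; branch {A=0, C=1, E=1} (B, D) contributes 2 new; branch {A=0, C=1, E=1} (B, D) contributes 0 new; branch {A=0, C=0, E=0} (B, D) contributes 2 new; branch {A=1, C=0, E=1} (B, D) contributes 2 new; branch {A=1, C=1, E=0} (B, D) contributes 2 new; branch {A=1, C=1, E=0} (B, D) contributes 0 new. Total: 24.

24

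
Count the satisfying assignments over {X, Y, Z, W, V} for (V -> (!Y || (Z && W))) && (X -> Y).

Initial set: {((V -> (!Y || (Z && W))) && (X -> Y))}.
((V -> (!Y || (Z && W))) && (X -> Y)): α-rule — add (V -> (!Y || (Z && W))), (X -> Y).
(V -> (!Y || (Z && W))): β-rule — branch into !V  //  (!Y || (Z && W)).
  branch 1 (add !V):
    (X -> Y): β-rule — branch into !X  //  Y.
      branch 1.1 (add !X):
        ○ open, literals {V=0, X=0}.
      branch 1.2 (add Y):
        ○ open, literals {V=0, Y=1}.
  branch 2 (add (!Y || (Z && W))):
    (X -> Y): β-rule — branch into !X  //  Y.
      branch 2.1 (add !X):
        (!Y || (Z && W)): β-rule — branch into !Y  //  (Z && W).
          branch 2.1.1 (add !Y):
            ○ open, literals {X=0, Y=0}.
          branch 2.1.2 (add (Z && W)):
            (Z && W): α-rule — add Z, W.
            ○ open, literals {W=1, X=0, Z=1}.
      branch 2.2 (add Y):
        (!Y || (Z && W)): β-rule — branch into !Y  //  (Z && W).
          branch 2.2.1 (add !Y):
            × closes — contains both Y and !Y.
          branch 2.2.2 (add (Z && W)):
            (Z && W): α-rule — add Z, W.
            ○ open, literals {W=1, Y=1, Z=1}.
1 branch closed, 5 open.
Each open branch fixes some atoms; the unmentioned ones are free. Counting distinct full assignments: branch {V=0, X=0} (Y, Z, W) contributes 8 new; branch {V=0, Y=1} (X, Z, W) contributes 4 new; branch {X=0, Y=0} (Z, W, V) contributes 4 new; branch {W=1, X=0, Z=1} (Y, V) contributes 1 new; branch {W=1, Y=1, Z=1} (X, V) contributes 1 new. Total: 18.

18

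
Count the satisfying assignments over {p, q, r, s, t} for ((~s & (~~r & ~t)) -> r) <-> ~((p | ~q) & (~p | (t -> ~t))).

Initial set: {(((~s & (~~r & ~t)) -> r) <-> ~((p | ~q) & (~p | (t -> ~t))))}.
(((~s & (~~r & ~t)) -> r) <-> ~((p | ~q) & (~p | (t -> ~t)))): β-rule — branch into ((~s & (~~r & ~t)) -> r), ~((p | ~q) & (~p | (t -> ~t)))  //  ~((~s & (~~r & ~t)) -> r), ~~((p | ~q) & (~p | (t -> ~t))).
  branch 1 (add ((~s & (~~r & ~t)) -> r), ~((p | ~q) & (~p | (t -> ~t)))):
    ((~s & (~~r & ~t)) -> r): β-rule — branch into ~(~s & (~~r & ~t))  //  r.
      branch 1.1 (add ~(~s & (~~r & ~t))):
        ~((p | ~q) & (~p | (t -> ~t))): β-rule — branch into ~(p | ~q)  //  ~(~p | (t -> ~t)).
          branch 1.1.1 (add ~(p | ~q)):
            ~(p | ~q): α-rule — add ~p, ~~q.
            ~(~s & (~~r & ~t)): β-rule — branch into ~~s  //  ~(~~r & ~t).
              branch 1.1.1.1 (add ~~s):
                ○ open, literals {p=false, q=true, s=true}.
              branch 1.1.1.2 (add ~(~~r & ~t)):
                ~(~~r & ~t): β-rule — branch into ~~~r  //  ~~t.
                  branch 1.1.1.2.1 (add ~~~r):
                    ~~~r: drop double negation, giving ~r.
                    ○ open, literals {p=false, q=true, r=false}.
                  branch 1.1.1.2.2 (add ~~t):
                    ○ open, literals {p=false, q=true, t=true}.
          branch 1.1.2 (add ~(~p | (t -> ~t))):
            ~(~p | (t -> ~t)): α-rule — add ~~p, ~(t -> ~t).
            ~(t -> ~t): α-rule — add t, ~~t.
            ~(~s & (~~r & ~t)): β-rule — branch into ~~s  //  ~(~~r & ~t).
              branch 1.1.2.1 (add ~~s):
                ○ open, literals {p=true, s=true, t=true}.
              branch 1.1.2.2 (add ~(~~r & ~t)):
                ~(~~r & ~t): β-rule — branch into ~~~r  //  ~~t.
                  branch 1.1.2.2.1 (add ~~~r):
                    ~~~r: drop double negation, giving ~r.
                    ○ open, literals {p=true, r=false, t=true}.
                  branch 1.1.2.2.2 (add ~~t):
                    ○ open, literals {p=true, t=true}.
      branch 1.2 (add r):
        ~((p | ~q) & (~p | (t -> ~t))): β-rule — branch into ~(p | ~q)  //  ~(~p | (t -> ~t)).
          branch 1.2.1 (add ~(p | ~q)):
            ~(p | ~q): α-rule — add ~p, ~~q.
            ○ open, literals {p=false, q=true, r=true}.
          branch 1.2.2 (add ~(~p | (t -> ~t))):
            ~(~p | (t -> ~t)): α-rule — add ~~p, ~(t -> ~t).
            ~(t -> ~t): α-rule — add t, ~~t.
            ○ open, literals {p=true, r=true, t=true}.
  branch 2 (add ~((~s & (~~r & ~t)) -> r), ~~((p | ~q) & (~p | (t -> ~t)))):
    ~((~s & (~~r & ~t)) -> r): α-rule — add (~s & (~~r & ~t)), ~r.
    ~~((p | ~q) & (~p | (t -> ~t))): α-rule — add (p | ~q), (~p | (t -> ~t)).
    (~s & (~~r & ~t)): α-rule — add ~s, (~~r & ~t).
    (~~r & ~t): α-rule — add ~~r, ~t.
    ~~r: drop double negation, giving r.
    × closes — contains both r and ~r.
1 branch closed, 8 open.
Each open branch fixes some atoms; the unmentioned ones are free. Counting distinct full assignments: branch {p=false, q=true, s=true} (r, t) contributes 4 new; branch {p=false, q=true, r=false} (s, t) contributes 2 new; branch {p=false, q=true, t=true} (r, s) contributes 1 new; branch {p=true, s=true, t=true} (q, r) contributes 4 new; branch {p=true, r=false, t=true} (q, s) contributes 2 new; branch {p=true, t=true} (q, r, s) contributes 2 new; branch {p=false, q=true, r=true} (s, t) contributes 1 new; branch {p=true, r=true, t=true} (q, s) contributes 0 new. Total: 16.

16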